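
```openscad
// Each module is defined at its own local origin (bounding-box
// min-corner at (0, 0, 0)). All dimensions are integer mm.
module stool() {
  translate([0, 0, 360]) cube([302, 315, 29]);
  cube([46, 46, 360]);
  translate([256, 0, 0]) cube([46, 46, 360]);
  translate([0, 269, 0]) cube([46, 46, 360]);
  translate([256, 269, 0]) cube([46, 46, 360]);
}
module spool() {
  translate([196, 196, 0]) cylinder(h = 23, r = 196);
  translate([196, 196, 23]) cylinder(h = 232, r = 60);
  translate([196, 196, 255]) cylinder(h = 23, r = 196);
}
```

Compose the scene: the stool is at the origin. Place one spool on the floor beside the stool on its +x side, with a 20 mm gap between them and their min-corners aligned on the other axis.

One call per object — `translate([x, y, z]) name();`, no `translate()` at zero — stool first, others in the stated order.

stool();
translate([322, 0, 0]) spool();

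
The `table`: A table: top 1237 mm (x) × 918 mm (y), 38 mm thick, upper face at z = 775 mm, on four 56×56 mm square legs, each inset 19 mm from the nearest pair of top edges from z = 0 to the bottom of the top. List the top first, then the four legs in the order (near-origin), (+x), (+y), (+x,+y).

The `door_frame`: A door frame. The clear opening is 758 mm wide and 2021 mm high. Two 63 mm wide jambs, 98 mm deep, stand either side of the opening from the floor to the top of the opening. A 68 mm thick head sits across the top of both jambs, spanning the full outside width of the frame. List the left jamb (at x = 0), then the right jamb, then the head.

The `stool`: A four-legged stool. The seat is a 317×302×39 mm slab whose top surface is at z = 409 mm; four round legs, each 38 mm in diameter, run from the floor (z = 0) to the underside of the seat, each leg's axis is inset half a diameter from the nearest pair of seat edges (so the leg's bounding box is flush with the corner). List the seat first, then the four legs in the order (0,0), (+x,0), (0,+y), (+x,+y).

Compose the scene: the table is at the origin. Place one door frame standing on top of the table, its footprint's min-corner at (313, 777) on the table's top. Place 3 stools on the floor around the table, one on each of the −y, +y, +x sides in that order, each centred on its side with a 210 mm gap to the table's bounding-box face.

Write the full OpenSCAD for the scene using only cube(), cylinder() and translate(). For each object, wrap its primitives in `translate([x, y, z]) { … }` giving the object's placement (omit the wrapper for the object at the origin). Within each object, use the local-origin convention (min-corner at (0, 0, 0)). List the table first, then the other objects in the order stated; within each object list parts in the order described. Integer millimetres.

translate([0, 0, 737]) cube([1237, 918, 38]);
translate([19, 19, 0]) cube([56, 56, 737]);
translate([1162, 19, 0]) cube([56, 56, 737]);
translate([19, 843, 0]) cube([56, 56, 737]);
translate([1162, 843, 0]) cube([56, 56, 737]);
translate([313, 777, 775]) {
  cube([63, 98, 2021]);
  translate([821, 0, 0]) cube([63, 98, 2021]);
  translate([0, 0, 2021]) cube([884, 98, 68]);
}
translate([460, -512, 0]) {
  translate([0, 0, 370]) cube([317, 302, 39]);
  translate([19, 19, 0]) cylinder(h = 370, r = 19);
  translate([298, 19, 0]) cylinder(h = 370, r = 19);
  translate([19, 283, 0]) cylinder(h = 370, r = 19);
  translate([298, 283, 0]) cylinder(h = 370, r = 19);
}
translate([460, 1128, 0]) {
  translate([0, 0, 370]) cube([317, 302, 39]);
  translate([19, 19, 0]) cylinder(h = 370, r = 19);
  translate([298, 19, 0]) cylinder(h = 370, r = 19);
  translate([19, 283, 0]) cylinder(h = 370, r = 19);
  translate([298, 283, 0]) cylinder(h = 370, r = 19);
}
translate([1447, 308, 0]) {
  translate([0, 0, 370]) cube([317, 302, 39]);
  translate([19, 19, 0]) cylinder(h = 370, r = 19);
  translate([298, 19, 0]) cylinder(h = 370, r = 19);
  translate([19, 283, 0]) cylinder(h = 370, r = 19);
  translate([298, 283, 0]) cylinder(h = 370, r = 19);
}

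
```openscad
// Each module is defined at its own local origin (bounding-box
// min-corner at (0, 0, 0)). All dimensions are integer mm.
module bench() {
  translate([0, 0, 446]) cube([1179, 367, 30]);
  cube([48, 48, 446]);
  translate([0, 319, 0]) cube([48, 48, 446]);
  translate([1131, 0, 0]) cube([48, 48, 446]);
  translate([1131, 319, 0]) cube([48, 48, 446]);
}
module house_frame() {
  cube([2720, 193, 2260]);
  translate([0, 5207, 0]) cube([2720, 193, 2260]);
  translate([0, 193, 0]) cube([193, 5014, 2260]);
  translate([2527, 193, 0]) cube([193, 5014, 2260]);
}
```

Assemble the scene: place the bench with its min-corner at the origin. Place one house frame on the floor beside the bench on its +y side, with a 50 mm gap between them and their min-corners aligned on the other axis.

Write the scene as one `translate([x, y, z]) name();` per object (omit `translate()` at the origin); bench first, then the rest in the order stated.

bench();
translate([0, 417, 0]) house_frame();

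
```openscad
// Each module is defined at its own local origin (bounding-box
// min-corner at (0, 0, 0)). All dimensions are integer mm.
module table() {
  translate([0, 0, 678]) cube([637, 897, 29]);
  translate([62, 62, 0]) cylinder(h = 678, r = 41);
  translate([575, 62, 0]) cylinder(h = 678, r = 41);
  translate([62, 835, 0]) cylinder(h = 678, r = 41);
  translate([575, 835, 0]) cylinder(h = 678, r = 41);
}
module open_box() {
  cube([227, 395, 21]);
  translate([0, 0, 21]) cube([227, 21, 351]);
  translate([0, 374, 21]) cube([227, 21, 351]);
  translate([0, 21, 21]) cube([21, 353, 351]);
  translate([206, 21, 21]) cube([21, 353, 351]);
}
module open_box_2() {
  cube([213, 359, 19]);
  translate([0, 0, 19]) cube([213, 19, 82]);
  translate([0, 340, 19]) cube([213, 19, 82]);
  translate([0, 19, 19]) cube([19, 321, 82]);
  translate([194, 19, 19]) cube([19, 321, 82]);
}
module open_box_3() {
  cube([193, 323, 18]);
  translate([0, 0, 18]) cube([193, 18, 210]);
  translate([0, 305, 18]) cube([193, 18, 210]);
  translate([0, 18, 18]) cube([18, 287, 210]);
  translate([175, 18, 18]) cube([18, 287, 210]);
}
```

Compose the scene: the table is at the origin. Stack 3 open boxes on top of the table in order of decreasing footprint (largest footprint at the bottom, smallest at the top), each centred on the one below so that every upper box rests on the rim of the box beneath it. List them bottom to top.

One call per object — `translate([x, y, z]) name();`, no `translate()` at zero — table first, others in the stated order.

table();
translate([205, 251, 707]) open_box();
translate([212, 269, 1079]) open_box_2();
translate([222, 287, 1180]) open_box_3();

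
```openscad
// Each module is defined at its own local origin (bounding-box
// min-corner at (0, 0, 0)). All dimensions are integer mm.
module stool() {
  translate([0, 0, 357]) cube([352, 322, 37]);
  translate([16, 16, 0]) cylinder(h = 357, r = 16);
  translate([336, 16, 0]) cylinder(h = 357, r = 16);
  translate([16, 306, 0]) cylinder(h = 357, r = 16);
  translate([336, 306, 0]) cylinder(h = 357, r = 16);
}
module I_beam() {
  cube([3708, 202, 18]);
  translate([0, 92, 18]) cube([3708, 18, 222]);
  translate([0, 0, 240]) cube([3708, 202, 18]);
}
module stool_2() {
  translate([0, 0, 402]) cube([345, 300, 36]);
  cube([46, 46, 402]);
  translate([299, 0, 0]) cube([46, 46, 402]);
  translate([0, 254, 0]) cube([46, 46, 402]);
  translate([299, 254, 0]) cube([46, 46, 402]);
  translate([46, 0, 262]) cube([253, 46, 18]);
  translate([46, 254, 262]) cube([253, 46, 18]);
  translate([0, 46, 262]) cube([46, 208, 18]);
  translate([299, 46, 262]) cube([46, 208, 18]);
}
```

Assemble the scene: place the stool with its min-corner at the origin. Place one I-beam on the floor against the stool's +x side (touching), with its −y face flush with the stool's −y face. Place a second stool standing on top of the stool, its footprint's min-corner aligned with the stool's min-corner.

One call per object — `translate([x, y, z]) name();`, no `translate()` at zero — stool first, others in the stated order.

stool();
translate([352, 0, 0]) I_beam();
translate([0, 0, 394]) stool_2();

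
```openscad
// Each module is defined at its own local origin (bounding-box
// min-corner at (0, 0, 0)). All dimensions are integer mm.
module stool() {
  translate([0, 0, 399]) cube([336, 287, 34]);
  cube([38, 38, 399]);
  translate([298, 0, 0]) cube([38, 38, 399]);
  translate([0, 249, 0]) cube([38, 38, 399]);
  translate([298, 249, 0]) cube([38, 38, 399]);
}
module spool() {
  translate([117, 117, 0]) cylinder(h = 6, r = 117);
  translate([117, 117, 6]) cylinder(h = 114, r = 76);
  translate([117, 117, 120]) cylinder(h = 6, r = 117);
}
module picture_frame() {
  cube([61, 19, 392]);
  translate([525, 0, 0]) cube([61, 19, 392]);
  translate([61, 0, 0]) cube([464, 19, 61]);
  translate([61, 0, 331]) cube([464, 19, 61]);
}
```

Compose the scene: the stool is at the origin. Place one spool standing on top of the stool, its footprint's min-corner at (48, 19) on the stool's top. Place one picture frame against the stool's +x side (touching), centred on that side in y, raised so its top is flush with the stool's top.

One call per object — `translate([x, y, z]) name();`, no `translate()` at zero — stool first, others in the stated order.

stool();
translate([48, 19, 433]) spool();
translate([336, 134, 41]) picture_frame();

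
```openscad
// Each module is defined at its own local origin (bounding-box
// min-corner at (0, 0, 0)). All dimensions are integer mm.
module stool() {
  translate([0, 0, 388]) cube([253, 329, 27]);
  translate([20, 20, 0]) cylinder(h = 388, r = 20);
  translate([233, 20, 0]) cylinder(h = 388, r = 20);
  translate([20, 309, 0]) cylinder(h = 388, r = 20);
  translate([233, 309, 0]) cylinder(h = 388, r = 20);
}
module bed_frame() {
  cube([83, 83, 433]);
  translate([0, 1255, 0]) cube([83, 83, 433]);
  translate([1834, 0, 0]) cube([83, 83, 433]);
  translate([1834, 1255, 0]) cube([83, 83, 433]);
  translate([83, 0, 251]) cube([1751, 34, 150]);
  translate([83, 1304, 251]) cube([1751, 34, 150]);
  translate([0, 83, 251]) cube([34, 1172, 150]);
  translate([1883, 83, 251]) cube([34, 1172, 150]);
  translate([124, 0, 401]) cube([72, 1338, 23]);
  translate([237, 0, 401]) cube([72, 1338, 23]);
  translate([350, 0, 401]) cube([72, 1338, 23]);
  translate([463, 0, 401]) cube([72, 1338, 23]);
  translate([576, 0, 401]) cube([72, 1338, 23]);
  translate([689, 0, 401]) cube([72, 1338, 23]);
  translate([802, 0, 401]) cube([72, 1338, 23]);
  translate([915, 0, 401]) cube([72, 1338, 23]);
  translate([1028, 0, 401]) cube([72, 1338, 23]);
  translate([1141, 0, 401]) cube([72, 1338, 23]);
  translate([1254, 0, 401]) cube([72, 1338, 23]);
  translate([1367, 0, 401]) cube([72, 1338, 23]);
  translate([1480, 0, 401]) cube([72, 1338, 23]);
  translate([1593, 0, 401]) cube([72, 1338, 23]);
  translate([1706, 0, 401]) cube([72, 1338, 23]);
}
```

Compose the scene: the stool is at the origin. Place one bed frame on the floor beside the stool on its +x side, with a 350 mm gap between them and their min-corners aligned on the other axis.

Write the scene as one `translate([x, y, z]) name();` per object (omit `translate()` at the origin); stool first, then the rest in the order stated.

stool();
translate([603, 0, 0]) bed_frame();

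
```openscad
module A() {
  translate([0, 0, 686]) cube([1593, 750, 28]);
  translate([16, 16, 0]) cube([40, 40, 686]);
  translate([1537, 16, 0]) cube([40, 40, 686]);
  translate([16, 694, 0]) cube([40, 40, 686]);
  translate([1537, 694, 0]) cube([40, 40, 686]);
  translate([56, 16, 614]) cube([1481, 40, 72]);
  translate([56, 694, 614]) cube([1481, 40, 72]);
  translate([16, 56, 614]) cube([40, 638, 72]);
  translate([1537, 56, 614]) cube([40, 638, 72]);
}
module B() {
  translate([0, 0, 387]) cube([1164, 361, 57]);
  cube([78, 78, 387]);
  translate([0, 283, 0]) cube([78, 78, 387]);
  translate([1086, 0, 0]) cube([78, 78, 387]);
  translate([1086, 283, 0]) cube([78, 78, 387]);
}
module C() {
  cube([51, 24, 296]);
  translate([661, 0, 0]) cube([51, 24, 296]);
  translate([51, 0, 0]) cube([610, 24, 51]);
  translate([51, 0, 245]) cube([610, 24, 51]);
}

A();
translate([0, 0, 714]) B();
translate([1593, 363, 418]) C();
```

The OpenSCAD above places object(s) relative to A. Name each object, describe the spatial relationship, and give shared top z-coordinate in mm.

Both tops at z = 714 mm.

A is a table. B is a bench. C is a picture frame. The bench is on top of the table. The picture frame is beside the table with their tops flush at z = 714. The shared top z-coordinate is 714 mm.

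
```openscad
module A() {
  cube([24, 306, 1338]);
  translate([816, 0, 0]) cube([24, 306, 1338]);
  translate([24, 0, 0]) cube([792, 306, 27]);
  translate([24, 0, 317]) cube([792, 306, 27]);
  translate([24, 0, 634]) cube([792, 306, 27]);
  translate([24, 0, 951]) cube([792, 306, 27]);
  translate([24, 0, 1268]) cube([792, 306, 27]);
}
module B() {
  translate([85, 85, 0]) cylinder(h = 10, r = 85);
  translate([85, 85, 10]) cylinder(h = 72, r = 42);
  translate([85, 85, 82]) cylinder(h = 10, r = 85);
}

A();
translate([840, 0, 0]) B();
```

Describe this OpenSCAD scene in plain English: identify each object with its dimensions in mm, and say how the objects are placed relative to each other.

A is an open bookshelf. Two side panels, each 24 mm thick, 306 mm deep and 1338 mm tall, stand 840 mm apart (outside-to-outside). Between them sit 5 shelves, each 27 mm thick and 306 mm deep, spanning the full gap between the sides. The bottom shelf rests on the floor (its underside at z = 0) and the clear gap between one shelf's top and the next shelf's underside is 290 mm.

B is a spool: two coaxial disc flanges of radius 85 mm and thickness 10 mm, joined by a core cylinder of radius 42 mm and height 72 mm. The lower flange rests on z = 0 and the three cylinders share a vertical axis.

The spool is against the bookshelf's +x side, with their −y faces flush.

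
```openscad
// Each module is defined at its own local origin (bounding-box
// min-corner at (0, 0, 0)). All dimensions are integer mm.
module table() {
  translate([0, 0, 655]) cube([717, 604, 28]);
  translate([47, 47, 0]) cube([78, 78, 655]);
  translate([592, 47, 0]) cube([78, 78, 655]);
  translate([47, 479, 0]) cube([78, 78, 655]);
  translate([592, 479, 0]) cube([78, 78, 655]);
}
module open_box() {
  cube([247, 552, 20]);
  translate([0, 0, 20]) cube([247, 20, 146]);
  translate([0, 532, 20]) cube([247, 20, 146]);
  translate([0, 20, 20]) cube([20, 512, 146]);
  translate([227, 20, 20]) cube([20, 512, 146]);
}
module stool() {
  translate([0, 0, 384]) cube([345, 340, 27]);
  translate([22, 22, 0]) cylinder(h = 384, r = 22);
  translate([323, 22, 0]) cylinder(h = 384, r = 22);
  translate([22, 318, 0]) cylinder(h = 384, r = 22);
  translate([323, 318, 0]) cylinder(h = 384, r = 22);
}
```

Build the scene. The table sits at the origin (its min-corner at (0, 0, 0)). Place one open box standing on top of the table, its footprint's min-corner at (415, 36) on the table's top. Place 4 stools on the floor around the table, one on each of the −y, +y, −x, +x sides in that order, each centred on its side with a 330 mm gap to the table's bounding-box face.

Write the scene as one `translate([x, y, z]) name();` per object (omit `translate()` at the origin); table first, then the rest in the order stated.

table();
translate([415, 36, 683]) open_box();
translate([186, -670, 0]) stool();
translate([186, 934, 0]) stool();
translate([-675, 132, 0]) stool();
translate([1047, 132, 0]) stool();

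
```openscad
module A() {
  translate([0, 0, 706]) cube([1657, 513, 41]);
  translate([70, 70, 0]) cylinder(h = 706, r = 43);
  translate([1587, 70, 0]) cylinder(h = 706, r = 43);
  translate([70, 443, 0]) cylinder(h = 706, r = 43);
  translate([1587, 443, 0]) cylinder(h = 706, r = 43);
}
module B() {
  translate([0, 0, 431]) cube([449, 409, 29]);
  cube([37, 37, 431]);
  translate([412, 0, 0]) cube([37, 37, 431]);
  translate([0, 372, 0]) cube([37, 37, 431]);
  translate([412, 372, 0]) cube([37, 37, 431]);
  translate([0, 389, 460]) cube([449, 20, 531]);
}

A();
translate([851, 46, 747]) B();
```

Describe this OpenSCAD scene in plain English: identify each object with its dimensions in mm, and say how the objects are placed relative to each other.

A is a table with a 1657×513 mm rectangular top, 41 mm thick, top surface at z = 747 mm, supported by four round legs of 86 mm diameter, each leg's bounding box inset 27 mm from the nearest pair of top edges, running from the floor.

B is a chair. The seat is a 449×409×29 mm slab with its top at z = 460 mm, on four 37×37 mm corner legs (flush with the seat edges, standing on z = 0). A flat backrest 20 mm thick, 531 mm tall, spans the full seat width and rises from the seat top along its +y edge, rear face flush with the rear of the seat.

The chair is on top of the table.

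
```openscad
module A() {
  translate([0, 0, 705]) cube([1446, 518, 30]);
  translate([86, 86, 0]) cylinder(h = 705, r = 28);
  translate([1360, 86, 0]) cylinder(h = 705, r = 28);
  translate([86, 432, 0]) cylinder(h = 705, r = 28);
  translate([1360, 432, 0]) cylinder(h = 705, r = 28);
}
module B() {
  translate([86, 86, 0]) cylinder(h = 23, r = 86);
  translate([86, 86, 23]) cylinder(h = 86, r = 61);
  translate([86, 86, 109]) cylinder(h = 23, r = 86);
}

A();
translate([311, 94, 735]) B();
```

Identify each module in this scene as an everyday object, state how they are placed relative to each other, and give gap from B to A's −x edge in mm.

The spool's min-x is at 311; the table's min-x is 0; gap = 311 mm.

A is a table. B is a spool. The spool is on top of the table. The gap from the spool to the table's −x edge is 311 mm.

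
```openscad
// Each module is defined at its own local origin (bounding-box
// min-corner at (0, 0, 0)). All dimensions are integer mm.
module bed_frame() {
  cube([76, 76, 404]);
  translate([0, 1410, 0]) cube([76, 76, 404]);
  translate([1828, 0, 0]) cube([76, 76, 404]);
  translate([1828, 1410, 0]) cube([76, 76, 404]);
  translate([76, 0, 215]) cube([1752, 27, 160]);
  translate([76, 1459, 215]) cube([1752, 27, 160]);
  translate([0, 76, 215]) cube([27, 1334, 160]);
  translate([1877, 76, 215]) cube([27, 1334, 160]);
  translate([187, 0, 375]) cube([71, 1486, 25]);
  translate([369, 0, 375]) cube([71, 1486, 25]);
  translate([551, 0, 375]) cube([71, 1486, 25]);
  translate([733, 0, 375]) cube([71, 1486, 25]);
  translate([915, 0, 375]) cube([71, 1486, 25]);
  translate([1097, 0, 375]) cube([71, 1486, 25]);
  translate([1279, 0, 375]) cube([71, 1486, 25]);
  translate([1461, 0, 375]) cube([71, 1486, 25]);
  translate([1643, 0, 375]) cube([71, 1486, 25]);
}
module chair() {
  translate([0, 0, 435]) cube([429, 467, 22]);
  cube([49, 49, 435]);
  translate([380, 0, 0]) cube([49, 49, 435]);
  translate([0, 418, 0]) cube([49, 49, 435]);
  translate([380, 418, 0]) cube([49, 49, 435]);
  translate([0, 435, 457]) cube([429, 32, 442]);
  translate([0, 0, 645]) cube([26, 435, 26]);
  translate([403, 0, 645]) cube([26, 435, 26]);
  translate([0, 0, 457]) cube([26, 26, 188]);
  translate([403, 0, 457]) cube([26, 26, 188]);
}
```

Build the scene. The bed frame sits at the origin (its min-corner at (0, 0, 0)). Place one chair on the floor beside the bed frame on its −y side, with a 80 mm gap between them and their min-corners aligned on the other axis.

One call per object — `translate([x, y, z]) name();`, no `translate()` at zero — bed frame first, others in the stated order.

bed_frame();
translate([0, -547, 0]) chair();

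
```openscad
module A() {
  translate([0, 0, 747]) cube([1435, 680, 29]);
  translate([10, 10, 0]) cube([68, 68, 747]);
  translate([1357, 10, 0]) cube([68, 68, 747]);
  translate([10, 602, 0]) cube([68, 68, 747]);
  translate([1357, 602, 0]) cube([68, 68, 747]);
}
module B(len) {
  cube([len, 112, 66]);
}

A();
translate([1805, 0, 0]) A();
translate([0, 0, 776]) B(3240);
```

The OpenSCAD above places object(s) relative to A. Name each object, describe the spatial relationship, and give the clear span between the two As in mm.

Second table starts at x = 1805; first ends at x = 1435; clear span = 1805 − 1435 = 370 mm.

A is a table. B is a beam. A beam spans the tops of two tables. The clear span between the two tables is 370 mm.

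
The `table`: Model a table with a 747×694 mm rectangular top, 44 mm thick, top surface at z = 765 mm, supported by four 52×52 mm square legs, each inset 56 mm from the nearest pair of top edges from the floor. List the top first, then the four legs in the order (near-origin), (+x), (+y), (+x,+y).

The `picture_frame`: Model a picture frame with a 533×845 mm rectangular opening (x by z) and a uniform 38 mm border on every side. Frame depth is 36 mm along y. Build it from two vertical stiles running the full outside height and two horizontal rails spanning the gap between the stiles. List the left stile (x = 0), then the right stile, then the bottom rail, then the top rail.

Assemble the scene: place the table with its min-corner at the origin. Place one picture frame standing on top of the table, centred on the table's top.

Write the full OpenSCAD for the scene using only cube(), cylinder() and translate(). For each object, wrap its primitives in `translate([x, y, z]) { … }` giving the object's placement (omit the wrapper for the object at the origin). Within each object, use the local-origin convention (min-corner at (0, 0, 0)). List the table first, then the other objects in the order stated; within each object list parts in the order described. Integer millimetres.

translate([0, 0, 721]) cube([747, 694, 44]);
translate([56, 56, 0]) cube([52, 52, 721]);
translate([639, 56, 0]) cube([52, 52, 721]);
translate([56, 586, 0]) cube([52, 52, 721]);
translate([639, 586, 0]) cube([52, 52, 721]);
translate([69, 329, 765]) {
  cube([38, 36, 921]);
  translate([571, 0, 0]) cube([38, 36, 921]);
  translate([38, 0, 0]) cube([533, 36, 38]);
  translate([38, 0, 883]) cube([533, 36, 38]);
}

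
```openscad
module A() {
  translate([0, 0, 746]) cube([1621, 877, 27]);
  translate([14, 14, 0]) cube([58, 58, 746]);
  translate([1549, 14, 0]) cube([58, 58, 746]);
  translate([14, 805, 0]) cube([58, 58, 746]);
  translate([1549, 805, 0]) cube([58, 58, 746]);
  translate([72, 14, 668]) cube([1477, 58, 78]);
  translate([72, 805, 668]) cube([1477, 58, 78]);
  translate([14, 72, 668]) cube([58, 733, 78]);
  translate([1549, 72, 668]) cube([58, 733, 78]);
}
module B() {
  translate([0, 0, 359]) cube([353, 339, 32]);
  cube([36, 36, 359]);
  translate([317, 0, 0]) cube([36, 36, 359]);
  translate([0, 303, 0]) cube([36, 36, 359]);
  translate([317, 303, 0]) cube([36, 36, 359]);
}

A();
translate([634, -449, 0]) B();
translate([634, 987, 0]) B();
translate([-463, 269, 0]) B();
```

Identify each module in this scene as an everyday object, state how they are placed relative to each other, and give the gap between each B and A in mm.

Each stool's nearest face is 110 mm from the table's bounding box.

A is a table. B is a stool. Three stools sit around the table at the −y, +y, −x sides. The gap between each stool and the table is 110 mm.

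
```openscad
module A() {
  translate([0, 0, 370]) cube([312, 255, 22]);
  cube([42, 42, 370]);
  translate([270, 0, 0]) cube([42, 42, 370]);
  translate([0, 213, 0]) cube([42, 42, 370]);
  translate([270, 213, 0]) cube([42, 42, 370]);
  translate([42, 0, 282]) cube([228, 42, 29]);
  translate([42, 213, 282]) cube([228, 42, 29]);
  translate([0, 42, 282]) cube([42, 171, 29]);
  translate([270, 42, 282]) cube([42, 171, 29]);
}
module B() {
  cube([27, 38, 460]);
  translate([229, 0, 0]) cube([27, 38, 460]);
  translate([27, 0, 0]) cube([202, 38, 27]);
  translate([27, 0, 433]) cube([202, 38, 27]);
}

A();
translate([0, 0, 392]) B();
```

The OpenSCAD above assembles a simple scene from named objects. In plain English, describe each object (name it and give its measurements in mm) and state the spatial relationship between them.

A is a four-legged stool. The seat is 312×255 mm, 22 mm thick, top at z = 392 mm. It stands on four square legs, each 42×42 mm in cross-section, from z = 0 to the seat underside, each flush with a corner of the seat. Four stretchers, 42 mm wide and 29 mm tall, connect adjacent legs with their undersides at z = 282 mm, each running between the inner faces of the legs it joins and aligned with the legs' outer faces on the other axis.

B is a picture frame with a 202×406 mm rectangular opening (x by z) and a uniform 27 mm border on every side. Frame depth is 38 mm along y. It is built from two vertical stiles running the full outside height and two horizontal rails spanning the gap between the stiles.

The picture frame is on top of the stool.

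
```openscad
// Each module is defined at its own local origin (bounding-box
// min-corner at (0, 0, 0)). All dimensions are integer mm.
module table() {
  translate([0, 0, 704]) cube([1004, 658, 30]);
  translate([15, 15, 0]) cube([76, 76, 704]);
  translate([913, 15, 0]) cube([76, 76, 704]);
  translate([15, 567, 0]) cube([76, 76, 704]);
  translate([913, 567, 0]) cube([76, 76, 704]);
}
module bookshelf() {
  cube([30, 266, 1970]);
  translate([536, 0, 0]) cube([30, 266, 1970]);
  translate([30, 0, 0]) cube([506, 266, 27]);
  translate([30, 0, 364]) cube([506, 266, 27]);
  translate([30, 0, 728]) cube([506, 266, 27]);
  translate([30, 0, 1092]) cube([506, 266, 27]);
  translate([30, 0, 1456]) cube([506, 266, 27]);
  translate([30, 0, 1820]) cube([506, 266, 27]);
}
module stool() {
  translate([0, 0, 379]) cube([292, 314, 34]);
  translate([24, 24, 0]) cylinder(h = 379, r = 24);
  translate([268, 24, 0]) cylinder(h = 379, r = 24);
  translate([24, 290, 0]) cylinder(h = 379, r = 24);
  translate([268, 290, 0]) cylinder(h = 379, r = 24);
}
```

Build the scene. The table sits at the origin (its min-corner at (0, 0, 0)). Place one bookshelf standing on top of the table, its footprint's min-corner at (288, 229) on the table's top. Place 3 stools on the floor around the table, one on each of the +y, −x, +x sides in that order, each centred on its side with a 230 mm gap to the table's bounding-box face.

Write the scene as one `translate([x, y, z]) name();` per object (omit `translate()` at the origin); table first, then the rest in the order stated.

table();
translate([288, 229, 734]) bookshelf();
translate([356, 888, 0]) stool();
translate([-522, 172, 0]) stool();
translate([1234, 172, 0]) stool();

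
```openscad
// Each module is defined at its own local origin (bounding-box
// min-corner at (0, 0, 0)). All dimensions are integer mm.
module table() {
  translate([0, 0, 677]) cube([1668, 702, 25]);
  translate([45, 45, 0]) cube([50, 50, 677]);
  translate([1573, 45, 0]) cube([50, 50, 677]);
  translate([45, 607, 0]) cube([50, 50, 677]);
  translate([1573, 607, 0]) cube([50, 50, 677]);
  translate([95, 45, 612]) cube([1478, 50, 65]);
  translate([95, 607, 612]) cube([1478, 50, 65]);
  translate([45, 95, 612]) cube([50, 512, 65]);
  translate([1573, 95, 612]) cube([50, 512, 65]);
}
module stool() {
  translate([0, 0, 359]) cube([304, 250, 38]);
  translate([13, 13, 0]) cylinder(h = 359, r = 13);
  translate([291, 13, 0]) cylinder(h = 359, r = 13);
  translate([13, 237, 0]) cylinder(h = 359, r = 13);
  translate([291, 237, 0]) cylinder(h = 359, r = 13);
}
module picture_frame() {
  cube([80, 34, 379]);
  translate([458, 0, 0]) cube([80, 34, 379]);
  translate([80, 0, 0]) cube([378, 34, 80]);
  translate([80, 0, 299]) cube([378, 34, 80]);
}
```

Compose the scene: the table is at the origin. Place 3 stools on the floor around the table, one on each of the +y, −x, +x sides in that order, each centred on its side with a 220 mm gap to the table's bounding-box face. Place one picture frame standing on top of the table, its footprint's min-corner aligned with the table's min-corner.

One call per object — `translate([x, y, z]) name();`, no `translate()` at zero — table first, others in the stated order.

table();
translate([682, 922, 0]) stool();
translate([-524, 226, 0]) stool();
translate([1888, 226, 0]) stool();
translate([0, 0, 702]) picture_frame();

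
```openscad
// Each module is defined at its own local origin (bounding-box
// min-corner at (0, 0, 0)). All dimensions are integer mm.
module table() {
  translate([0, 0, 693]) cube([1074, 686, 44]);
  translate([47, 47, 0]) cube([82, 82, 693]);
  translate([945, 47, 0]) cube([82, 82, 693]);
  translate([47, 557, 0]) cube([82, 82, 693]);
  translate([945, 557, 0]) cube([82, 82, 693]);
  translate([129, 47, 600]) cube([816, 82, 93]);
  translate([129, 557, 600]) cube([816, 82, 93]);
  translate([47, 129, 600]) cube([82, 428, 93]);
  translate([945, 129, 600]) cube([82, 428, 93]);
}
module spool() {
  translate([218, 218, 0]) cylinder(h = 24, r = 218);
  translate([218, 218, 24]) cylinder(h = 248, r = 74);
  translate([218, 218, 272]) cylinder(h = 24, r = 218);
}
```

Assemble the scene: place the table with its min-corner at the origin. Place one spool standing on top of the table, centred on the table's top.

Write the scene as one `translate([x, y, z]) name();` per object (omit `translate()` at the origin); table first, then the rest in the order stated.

table();
translate([319, 125, 737]) spool();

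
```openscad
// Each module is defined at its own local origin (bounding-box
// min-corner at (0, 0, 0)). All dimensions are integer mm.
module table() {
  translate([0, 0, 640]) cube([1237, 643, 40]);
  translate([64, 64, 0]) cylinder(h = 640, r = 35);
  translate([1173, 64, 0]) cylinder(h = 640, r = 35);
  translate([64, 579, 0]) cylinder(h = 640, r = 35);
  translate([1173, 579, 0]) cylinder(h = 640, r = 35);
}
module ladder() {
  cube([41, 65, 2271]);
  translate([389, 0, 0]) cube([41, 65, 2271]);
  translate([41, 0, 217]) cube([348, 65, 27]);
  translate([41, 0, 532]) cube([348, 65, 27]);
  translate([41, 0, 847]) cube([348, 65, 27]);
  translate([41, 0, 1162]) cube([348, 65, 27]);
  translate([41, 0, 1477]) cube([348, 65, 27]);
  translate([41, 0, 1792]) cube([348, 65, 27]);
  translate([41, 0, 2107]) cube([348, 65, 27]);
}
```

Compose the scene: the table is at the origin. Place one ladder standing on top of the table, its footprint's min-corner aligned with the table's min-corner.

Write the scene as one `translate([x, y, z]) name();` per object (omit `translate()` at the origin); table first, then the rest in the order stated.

table();
translate([0, 0, 680]) ladder();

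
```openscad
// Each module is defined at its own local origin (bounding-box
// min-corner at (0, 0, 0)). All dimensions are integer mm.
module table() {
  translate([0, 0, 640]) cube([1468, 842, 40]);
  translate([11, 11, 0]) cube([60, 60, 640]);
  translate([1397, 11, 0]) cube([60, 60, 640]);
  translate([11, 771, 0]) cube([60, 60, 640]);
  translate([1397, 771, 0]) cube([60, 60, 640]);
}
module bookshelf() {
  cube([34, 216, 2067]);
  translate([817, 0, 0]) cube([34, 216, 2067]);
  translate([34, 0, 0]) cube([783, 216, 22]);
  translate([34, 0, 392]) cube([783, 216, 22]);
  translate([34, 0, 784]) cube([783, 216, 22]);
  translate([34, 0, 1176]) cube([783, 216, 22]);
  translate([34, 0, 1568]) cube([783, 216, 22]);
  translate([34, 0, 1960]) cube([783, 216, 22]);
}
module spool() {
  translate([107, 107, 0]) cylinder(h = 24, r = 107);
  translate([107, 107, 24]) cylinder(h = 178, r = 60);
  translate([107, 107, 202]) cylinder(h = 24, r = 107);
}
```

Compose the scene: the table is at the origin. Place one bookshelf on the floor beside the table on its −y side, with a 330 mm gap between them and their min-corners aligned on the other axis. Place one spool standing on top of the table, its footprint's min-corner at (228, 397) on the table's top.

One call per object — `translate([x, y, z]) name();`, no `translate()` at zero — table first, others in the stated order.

table();
translate([0, -546, 0]) bookshelf();
translate([228, 397, 680]) spool();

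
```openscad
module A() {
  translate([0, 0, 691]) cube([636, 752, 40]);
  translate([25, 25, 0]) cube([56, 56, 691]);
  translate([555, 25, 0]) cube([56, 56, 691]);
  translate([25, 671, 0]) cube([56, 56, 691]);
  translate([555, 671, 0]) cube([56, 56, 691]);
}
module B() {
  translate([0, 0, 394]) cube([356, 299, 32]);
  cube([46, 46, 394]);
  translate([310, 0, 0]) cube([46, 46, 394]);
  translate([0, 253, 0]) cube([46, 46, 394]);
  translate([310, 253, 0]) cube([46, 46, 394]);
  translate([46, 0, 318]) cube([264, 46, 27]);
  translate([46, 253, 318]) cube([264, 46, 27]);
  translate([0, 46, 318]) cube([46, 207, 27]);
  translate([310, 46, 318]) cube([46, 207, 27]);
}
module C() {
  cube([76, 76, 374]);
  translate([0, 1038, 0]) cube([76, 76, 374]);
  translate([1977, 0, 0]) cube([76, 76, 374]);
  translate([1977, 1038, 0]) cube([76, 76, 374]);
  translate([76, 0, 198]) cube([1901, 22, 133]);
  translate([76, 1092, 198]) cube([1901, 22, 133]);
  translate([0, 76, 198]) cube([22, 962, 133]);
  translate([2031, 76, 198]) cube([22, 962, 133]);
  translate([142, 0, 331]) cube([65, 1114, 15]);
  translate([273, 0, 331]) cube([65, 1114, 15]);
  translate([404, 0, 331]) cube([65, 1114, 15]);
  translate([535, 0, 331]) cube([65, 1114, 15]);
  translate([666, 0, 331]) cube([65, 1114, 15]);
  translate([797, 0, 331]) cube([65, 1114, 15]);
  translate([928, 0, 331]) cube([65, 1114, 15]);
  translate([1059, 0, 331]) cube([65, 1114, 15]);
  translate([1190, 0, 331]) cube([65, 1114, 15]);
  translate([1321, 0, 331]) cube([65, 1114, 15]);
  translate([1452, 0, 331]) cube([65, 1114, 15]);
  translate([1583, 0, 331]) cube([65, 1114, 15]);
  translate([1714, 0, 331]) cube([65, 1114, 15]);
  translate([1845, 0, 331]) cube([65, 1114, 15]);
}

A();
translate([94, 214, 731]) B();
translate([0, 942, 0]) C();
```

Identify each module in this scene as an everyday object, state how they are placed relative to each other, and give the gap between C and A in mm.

A is a table. B is a stool. C is a bed frame. The stool is on top of the table. The bed frame is on the floor beside the table on its +y side. The gap between the bed frame and the table is 190 mm.

The bed frame's nearest face is 190 mm from the table's +y face.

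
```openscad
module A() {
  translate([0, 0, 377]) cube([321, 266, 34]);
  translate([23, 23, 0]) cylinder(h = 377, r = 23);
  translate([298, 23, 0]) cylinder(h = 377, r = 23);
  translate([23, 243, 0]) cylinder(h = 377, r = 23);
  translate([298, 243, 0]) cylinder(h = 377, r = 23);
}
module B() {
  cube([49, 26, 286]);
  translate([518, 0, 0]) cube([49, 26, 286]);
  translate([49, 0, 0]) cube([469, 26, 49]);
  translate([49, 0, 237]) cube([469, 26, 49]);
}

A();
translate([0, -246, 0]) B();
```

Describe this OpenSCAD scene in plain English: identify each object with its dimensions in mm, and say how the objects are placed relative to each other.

A is a simple wooden stool: a rectangular seat 321 mm (x) by 266 mm (y), 34 mm thick, top face at z = 411 mm, on four round legs, each 46 mm in diameter. The legs rest on z = 0, each leg's axis is inset half a diameter from the nearest pair of seat edges (so the leg's bounding box is flush with the corner).

B is a rectangular picture frame lying in the x–z plane (depth along y). The opening is 469 mm wide (x) by 188 mm tall (z), surrounded by a border 49 mm wide on all four sides. The frame is 26 mm deep and is made of two full-height vertical stiles with two horizontal rails fitted between them.

The picture frame is on the floor beside the stool on its −y side.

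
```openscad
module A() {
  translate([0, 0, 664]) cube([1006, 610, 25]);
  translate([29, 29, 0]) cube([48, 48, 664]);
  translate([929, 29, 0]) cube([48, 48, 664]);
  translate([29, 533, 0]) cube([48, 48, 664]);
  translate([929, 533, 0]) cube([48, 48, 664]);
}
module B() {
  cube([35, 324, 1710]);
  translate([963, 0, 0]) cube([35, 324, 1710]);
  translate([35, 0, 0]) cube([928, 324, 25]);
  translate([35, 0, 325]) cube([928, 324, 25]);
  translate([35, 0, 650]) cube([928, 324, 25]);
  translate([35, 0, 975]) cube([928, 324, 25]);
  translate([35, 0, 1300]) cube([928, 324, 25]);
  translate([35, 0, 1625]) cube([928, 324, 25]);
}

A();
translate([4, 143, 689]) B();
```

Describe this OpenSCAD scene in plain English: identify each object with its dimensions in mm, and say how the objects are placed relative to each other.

A is a rectangular dining table. The top is 1006×610×25 mm with its upper surface at z = 689 mm. It stands on four 48×48 mm square legs, each inset 29 mm from the nearest pair of top edges, running from the floor to the underside of the top.

B is a bookshelf 998 mm wide overall, 324 mm deep and 1710 mm tall. The two sides are 35 mm thick vertical panels. 6 horizontal shelves of 25 mm thickness span between the inner faces of the sides; the lowest shelf sits on the floor and shelves are stacked with a clear vertical gap of 300 mm between each pair.

The bookshelf is on top of the table, centred.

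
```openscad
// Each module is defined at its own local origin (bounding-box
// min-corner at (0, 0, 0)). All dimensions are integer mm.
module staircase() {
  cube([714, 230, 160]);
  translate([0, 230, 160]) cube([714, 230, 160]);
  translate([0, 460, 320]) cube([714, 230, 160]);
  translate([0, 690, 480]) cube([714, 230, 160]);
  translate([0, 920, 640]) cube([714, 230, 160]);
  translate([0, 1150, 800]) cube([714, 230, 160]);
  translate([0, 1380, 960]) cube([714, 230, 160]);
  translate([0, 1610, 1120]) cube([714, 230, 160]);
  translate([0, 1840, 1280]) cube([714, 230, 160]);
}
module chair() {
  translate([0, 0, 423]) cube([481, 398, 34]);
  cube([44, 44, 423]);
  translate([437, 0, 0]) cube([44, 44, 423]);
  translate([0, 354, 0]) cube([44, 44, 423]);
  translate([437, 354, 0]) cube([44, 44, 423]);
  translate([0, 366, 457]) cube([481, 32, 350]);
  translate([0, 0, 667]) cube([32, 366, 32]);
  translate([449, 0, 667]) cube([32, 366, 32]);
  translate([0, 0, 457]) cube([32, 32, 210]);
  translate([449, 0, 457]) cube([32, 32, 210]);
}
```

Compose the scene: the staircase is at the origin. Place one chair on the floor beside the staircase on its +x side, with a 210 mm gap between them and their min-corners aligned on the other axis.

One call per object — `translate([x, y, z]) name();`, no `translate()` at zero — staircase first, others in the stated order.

staircase();
translate([924, 0, 0]) chair();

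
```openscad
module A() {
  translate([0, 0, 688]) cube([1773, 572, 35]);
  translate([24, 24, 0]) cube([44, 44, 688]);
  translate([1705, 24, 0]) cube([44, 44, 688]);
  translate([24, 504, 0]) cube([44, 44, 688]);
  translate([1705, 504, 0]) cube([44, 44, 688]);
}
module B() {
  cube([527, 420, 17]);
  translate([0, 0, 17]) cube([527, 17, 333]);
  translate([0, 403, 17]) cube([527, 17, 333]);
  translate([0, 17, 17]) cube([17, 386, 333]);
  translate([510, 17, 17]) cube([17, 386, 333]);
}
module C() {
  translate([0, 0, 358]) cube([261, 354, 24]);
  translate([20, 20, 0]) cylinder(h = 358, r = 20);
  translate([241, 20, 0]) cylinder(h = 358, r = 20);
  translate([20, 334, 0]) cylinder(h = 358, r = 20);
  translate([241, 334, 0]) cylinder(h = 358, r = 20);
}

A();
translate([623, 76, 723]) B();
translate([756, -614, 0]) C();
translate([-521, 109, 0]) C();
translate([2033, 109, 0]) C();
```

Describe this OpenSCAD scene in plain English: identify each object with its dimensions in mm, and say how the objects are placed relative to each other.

A is a rectangular dining table. The top is 1773×572×35 mm with its upper surface at z = 723 mm. It stands on four 44×44 mm square legs, each inset 24 mm from the nearest pair of top edges, running from the floor to the underside of the top.

B is an open-topped rectangular box: outside dimensions 527×420×350 mm, with a uniform wall and base thickness of 17 mm. The base is a full 527×420 slab on the floor; four walls sit on top of the base. The front and back walls (the −y and +y sides) span the full width; the two side walls fit between them.

C is a simple wooden stool: a rectangular seat 261 mm (x) by 354 mm (y), 24 mm thick, top face at z = 382 mm, on four round legs, each 40 mm in diameter. The legs rest on z = 0, each leg's axis is inset half a diameter from the nearest pair of seat edges (so the leg's bounding box is flush with the corner).

The open box is on top of the table, centred. Three stools sit around the table at the −y, −x, +x sides.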